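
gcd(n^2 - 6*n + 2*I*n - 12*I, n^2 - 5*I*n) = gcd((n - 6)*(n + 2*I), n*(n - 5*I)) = 1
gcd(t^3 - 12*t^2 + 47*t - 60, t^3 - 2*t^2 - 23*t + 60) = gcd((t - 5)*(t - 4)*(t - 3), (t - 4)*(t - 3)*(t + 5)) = t^2 - 7*t + 12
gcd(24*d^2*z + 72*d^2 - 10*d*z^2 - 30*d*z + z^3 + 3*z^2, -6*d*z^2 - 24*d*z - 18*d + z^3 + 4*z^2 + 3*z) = -6*d*z - 18*d + z^2 + 3*z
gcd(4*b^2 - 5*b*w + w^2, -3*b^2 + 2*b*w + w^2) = -b + w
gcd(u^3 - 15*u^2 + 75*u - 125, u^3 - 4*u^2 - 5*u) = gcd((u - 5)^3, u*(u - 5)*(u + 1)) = u - 5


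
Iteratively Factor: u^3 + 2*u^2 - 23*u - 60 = (u + 3)*(u^2 - u - 20) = (u + 3)*(u + 4)*(u - 5)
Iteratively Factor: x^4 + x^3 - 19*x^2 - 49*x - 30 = (x + 1)*(x^3 - 19*x - 30) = (x - 5)*(x + 1)*(x^2 + 5*x + 6) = (x - 5)*(x + 1)*(x + 2)*(x + 3)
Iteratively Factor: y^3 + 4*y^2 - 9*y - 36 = (y + 3)*(y^2 + y - 12) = (y + 3)*(y + 4)*(y - 3)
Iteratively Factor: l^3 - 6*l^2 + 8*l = (l)*(l^2 - 6*l + 8) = l*(l - 4)*(l - 2)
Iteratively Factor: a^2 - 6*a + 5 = (a - 1)*(a - 5)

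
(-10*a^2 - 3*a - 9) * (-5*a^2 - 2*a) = 50*a^4 + 35*a^3 + 51*a^2 + 18*a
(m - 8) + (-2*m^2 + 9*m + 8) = -2*m^2 + 10*m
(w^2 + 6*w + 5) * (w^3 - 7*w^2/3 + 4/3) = w^5 + 11*w^4/3 - 9*w^3 - 31*w^2/3 + 8*w + 20/3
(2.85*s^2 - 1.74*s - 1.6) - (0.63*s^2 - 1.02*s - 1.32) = 2.22*s^2 - 0.72*s - 0.28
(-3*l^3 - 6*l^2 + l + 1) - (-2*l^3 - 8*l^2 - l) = -l^3 + 2*l^2 + 2*l + 1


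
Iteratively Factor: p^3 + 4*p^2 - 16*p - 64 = (p - 4)*(p^2 + 8*p + 16) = (p - 4)*(p + 4)*(p + 4)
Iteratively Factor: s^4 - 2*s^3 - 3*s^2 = (s)*(s^3 - 2*s^2 - 3*s) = s*(s - 3)*(s^2 + s) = s*(s - 3)*(s + 1)*(s)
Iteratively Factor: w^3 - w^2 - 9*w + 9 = (w + 3)*(w^2 - 4*w + 3) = (w - 3)*(w + 3)*(w - 1)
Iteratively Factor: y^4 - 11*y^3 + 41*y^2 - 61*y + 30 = (y - 2)*(y^3 - 9*y^2 + 23*y - 15) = (y - 2)*(y - 1)*(y^2 - 8*y + 15) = (y - 3)*(y - 2)*(y - 1)*(y - 5)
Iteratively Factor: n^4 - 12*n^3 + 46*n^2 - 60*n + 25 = (n - 1)*(n^3 - 11*n^2 + 35*n - 25) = (n - 1)^2*(n^2 - 10*n + 25) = (n - 5)*(n - 1)^2*(n - 5)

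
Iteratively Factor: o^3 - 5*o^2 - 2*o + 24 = (o - 4)*(o^2 - o - 6) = (o - 4)*(o - 3)*(o + 2)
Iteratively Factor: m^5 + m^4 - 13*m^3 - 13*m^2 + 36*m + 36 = (m + 1)*(m^4 - 13*m^2 + 36) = (m - 3)*(m + 1)*(m^3 + 3*m^2 - 4*m - 12) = (m - 3)*(m + 1)*(m + 3)*(m^2 - 4) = (m - 3)*(m - 2)*(m + 1)*(m + 3)*(m + 2)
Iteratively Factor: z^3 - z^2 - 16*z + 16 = (z - 1)*(z^2 - 16) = (z - 4)*(z - 1)*(z + 4)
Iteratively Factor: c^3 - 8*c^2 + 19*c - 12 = (c - 4)*(c^2 - 4*c + 3) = (c - 4)*(c - 1)*(c - 3)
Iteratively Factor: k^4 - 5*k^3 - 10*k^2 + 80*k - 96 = (k - 4)*(k^3 - k^2 - 14*k + 24) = (k - 4)*(k + 4)*(k^2 - 5*k + 6) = (k - 4)*(k - 2)*(k + 4)*(k - 3)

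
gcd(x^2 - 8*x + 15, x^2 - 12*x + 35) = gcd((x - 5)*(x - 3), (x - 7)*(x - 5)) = x - 5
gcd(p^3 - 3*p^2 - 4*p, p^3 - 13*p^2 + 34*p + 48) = p + 1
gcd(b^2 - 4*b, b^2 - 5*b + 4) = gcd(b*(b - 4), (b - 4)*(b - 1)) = b - 4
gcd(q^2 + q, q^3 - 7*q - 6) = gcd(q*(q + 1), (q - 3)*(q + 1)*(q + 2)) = q + 1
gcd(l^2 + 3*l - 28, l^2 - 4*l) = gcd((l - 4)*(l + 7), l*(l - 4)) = l - 4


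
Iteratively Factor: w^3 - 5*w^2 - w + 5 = (w - 1)*(w^2 - 4*w - 5) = (w - 5)*(w - 1)*(w + 1)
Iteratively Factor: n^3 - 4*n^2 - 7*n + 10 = (n - 1)*(n^2 - 3*n - 10) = (n - 5)*(n - 1)*(n + 2)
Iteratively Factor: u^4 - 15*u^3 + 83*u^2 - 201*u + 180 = (u - 3)*(u^3 - 12*u^2 + 47*u - 60) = (u - 5)*(u - 3)*(u^2 - 7*u + 12) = (u - 5)*(u - 3)^2*(u - 4)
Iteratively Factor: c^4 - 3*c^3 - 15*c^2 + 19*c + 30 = (c - 5)*(c^3 + 2*c^2 - 5*c - 6) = (c - 5)*(c + 3)*(c^2 - c - 2) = (c - 5)*(c - 2)*(c + 3)*(c + 1)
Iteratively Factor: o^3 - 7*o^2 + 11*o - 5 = (o - 1)*(o^2 - 6*o + 5) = (o - 5)*(o - 1)*(o - 1)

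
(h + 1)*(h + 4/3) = h^2 + 7*h/3 + 4/3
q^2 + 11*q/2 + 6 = (q + 3/2)*(q + 4)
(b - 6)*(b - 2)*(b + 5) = b^3 - 3*b^2 - 28*b + 60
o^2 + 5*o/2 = o*(o + 5/2)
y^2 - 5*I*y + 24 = (y - 8*I)*(y + 3*I)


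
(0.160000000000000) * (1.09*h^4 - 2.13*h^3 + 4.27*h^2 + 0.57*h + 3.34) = 0.1744*h^4 - 0.3408*h^3 + 0.6832*h^2 + 0.0912*h + 0.5344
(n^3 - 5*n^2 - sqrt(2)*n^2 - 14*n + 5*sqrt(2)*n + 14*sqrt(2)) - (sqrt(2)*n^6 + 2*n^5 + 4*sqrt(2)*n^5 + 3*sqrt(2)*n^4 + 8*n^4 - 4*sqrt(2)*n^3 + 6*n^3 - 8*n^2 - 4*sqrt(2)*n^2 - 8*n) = -sqrt(2)*n^6 - 4*sqrt(2)*n^5 - 2*n^5 - 8*n^4 - 3*sqrt(2)*n^4 - 5*n^3 + 4*sqrt(2)*n^3 + 3*n^2 + 3*sqrt(2)*n^2 - 6*n + 5*sqrt(2)*n + 14*sqrt(2)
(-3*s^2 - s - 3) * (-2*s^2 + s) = 6*s^4 - s^3 + 5*s^2 - 3*s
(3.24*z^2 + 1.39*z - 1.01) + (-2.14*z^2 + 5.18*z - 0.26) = 1.1*z^2 + 6.57*z - 1.27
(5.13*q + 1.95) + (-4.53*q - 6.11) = 0.6*q - 4.16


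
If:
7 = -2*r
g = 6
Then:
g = 6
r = -7/2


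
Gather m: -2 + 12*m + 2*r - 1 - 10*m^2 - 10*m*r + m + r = -10*m^2 + m*(13 - 10*r) + 3*r - 3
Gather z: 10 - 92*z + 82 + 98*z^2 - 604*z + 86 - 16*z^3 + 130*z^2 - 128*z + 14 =-16*z^3 + 228*z^2 - 824*z + 192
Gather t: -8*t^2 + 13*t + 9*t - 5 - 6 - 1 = -8*t^2 + 22*t - 12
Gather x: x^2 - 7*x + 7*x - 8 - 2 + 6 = x^2 - 4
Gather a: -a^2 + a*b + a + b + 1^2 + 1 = -a^2 + a*(b + 1) + b + 2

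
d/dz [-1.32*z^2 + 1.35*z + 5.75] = 1.35 - 2.64*z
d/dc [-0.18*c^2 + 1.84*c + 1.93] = 1.84 - 0.36*c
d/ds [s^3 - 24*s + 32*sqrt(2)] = 3*s^2 - 24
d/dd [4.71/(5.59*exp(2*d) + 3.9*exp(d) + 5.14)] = (-52.6578*exp(d) - 18.369)*exp(d)/(5.59*exp(2*d) + 3.9*exp(d) + 5.14)^2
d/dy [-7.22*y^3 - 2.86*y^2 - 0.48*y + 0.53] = -21.66*y^2 - 5.72*y - 0.48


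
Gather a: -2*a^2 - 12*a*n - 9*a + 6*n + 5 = -2*a^2 + a*(-12*n - 9) + 6*n + 5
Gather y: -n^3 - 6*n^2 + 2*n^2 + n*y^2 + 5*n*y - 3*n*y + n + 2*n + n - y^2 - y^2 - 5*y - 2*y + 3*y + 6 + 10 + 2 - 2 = -n^3 - 4*n^2 + 4*n + y^2*(n - 2) + y*(2*n - 4) + 16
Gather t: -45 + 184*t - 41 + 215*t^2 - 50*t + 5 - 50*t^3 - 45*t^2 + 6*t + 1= -50*t^3 + 170*t^2 + 140*t - 80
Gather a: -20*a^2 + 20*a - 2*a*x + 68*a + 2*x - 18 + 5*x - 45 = -20*a^2 + a*(88 - 2*x) + 7*x - 63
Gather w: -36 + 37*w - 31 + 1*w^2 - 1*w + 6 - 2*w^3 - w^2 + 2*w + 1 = -2*w^3 + 38*w - 60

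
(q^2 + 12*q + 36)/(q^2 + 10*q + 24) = (q + 6)/(q + 4)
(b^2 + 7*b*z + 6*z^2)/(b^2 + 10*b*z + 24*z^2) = (b + z)/(b + 4*z)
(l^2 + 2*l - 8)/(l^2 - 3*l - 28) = (l - 2)/(l - 7)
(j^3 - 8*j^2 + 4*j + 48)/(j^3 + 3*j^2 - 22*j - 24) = (j^2 - 4*j - 12)/(j^2 + 7*j + 6)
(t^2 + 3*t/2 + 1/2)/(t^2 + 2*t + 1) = (t + 1/2)/(t + 1)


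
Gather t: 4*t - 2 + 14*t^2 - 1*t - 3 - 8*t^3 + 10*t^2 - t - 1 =-8*t^3 + 24*t^2 + 2*t - 6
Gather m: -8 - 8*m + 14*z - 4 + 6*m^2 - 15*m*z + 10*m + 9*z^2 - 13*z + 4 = 6*m^2 + m*(2 - 15*z) + 9*z^2 + z - 8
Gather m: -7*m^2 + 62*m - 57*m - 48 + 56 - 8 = -7*m^2 + 5*m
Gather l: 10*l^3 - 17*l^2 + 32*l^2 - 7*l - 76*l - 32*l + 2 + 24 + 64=10*l^3 + 15*l^2 - 115*l + 90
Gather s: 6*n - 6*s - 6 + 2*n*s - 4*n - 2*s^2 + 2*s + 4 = 2*n - 2*s^2 + s*(2*n - 4) - 2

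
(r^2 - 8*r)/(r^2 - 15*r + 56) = r/(r - 7)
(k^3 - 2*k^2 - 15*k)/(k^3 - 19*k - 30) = k/(k + 2)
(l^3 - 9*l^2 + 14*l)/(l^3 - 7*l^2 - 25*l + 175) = l*(l - 2)/(l^2 - 25)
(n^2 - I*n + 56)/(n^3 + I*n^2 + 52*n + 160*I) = (n + 7*I)/(n^2 + 9*I*n - 20)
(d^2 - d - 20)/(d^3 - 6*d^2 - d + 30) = (d + 4)/(d^2 - d - 6)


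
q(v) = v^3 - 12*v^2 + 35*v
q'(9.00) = 62.00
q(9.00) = 72.00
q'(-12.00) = 755.00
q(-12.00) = -3876.00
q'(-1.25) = 69.69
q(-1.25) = -64.45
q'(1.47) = 6.20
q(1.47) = 28.70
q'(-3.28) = 146.00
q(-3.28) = -279.19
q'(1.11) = 12.06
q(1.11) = 25.43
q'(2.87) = -9.17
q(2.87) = 25.25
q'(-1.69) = 84.13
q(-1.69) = -98.25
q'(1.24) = 9.85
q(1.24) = 26.86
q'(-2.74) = 123.28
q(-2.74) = -206.56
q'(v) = 3*v^2 - 24*v + 35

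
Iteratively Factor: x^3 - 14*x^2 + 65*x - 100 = (x - 5)*(x^2 - 9*x + 20) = (x - 5)*(x - 4)*(x - 5)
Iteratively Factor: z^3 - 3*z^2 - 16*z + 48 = (z - 3)*(z^2 - 16) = (z - 3)*(z + 4)*(z - 4)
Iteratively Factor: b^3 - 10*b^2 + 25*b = (b)*(b^2 - 10*b + 25) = b*(b - 5)*(b - 5)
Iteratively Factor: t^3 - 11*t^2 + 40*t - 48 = (t - 4)*(t^2 - 7*t + 12) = (t - 4)*(t - 3)*(t - 4)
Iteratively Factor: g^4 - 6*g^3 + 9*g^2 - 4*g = (g - 1)*(g^3 - 5*g^2 + 4*g) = (g - 1)^2*(g^2 - 4*g) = (g - 4)*(g - 1)^2*(g)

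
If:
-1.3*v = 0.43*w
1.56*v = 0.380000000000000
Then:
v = 0.24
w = -0.74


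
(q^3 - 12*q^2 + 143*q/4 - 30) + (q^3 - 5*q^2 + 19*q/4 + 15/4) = 2*q^3 - 17*q^2 + 81*q/2 - 105/4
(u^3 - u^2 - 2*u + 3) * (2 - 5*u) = -5*u^4 + 7*u^3 + 8*u^2 - 19*u + 6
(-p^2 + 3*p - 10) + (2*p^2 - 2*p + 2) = p^2 + p - 8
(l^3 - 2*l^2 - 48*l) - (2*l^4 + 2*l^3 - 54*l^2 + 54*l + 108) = -2*l^4 - l^3 + 52*l^2 - 102*l - 108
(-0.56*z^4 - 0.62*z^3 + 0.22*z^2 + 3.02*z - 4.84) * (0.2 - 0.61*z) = 0.3416*z^5 + 0.2662*z^4 - 0.2582*z^3 - 1.7982*z^2 + 3.5564*z - 0.968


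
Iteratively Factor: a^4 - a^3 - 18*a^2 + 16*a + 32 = (a - 2)*(a^3 + a^2 - 16*a - 16) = (a - 4)*(a - 2)*(a^2 + 5*a + 4) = (a - 4)*(a - 2)*(a + 4)*(a + 1)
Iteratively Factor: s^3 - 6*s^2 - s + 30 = (s - 3)*(s^2 - 3*s - 10) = (s - 5)*(s - 3)*(s + 2)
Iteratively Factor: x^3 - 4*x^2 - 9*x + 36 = (x - 4)*(x^2 - 9) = (x - 4)*(x + 3)*(x - 3)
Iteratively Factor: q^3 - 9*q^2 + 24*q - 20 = (q - 5)*(q^2 - 4*q + 4) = (q - 5)*(q - 2)*(q - 2)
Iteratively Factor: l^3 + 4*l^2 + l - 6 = (l + 3)*(l^2 + l - 2) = (l + 2)*(l + 3)*(l - 1)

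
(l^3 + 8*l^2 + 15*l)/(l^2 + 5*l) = l + 3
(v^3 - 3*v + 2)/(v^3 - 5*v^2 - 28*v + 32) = (v^2 + v - 2)/(v^2 - 4*v - 32)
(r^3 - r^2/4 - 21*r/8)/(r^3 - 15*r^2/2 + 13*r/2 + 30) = r*(4*r - 7)/(4*(r^2 - 9*r + 20))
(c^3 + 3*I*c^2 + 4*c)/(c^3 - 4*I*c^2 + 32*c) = (c - I)/(c - 8*I)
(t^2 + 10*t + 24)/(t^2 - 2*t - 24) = (t + 6)/(t - 6)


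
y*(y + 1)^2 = y^3 + 2*y^2 + y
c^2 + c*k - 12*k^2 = (c - 3*k)*(c + 4*k)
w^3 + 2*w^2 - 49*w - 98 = (w - 7)*(w + 2)*(w + 7)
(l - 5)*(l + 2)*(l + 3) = l^3 - 19*l - 30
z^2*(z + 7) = z^3 + 7*z^2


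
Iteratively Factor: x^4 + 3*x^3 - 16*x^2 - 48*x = (x + 3)*(x^3 - 16*x) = (x + 3)*(x + 4)*(x^2 - 4*x) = (x - 4)*(x + 3)*(x + 4)*(x)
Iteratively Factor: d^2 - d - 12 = (d - 4)*(d + 3)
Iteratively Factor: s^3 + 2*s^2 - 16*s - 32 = (s - 4)*(s^2 + 6*s + 8) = (s - 4)*(s + 4)*(s + 2)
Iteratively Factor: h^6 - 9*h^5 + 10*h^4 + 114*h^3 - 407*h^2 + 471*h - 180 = (h - 1)*(h^5 - 8*h^4 + 2*h^3 + 116*h^2 - 291*h + 180) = (h - 1)^2*(h^4 - 7*h^3 - 5*h^2 + 111*h - 180) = (h - 5)*(h - 1)^2*(h^3 - 2*h^2 - 15*h + 36) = (h - 5)*(h - 1)^2*(h + 4)*(h^2 - 6*h + 9) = (h - 5)*(h - 3)*(h - 1)^2*(h + 4)*(h - 3)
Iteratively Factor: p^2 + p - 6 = (p - 2)*(p + 3)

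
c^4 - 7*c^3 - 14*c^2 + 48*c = c*(c - 8)*(c - 2)*(c + 3)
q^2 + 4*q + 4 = (q + 2)^2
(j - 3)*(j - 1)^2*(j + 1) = j^4 - 4*j^3 + 2*j^2 + 4*j - 3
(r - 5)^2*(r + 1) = r^3 - 9*r^2 + 15*r + 25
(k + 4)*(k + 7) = k^2 + 11*k + 28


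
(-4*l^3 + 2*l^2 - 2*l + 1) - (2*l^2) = -4*l^3 - 2*l + 1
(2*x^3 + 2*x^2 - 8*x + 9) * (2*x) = 4*x^4 + 4*x^3 - 16*x^2 + 18*x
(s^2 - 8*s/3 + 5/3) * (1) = s^2 - 8*s/3 + 5/3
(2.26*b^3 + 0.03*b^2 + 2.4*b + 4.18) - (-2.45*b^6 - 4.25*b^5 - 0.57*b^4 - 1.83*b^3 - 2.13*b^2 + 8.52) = 2.45*b^6 + 4.25*b^5 + 0.57*b^4 + 4.09*b^3 + 2.16*b^2 + 2.4*b - 4.34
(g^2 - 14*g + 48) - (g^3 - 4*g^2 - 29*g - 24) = -g^3 + 5*g^2 + 15*g + 72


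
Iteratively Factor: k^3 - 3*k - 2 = (k - 2)*(k^2 + 2*k + 1) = (k - 2)*(k + 1)*(k + 1)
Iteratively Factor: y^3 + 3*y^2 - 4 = (y - 1)*(y^2 + 4*y + 4) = (y - 1)*(y + 2)*(y + 2)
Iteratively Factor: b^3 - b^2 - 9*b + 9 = (b - 1)*(b^2 - 9) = (b - 1)*(b + 3)*(b - 3)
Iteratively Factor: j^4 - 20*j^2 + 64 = (j + 4)*(j^3 - 4*j^2 - 4*j + 16) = (j + 2)*(j + 4)*(j^2 - 6*j + 8) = (j - 4)*(j + 2)*(j + 4)*(j - 2)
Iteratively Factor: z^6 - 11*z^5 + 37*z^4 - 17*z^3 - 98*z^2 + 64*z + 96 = (z + 1)*(z^5 - 12*z^4 + 49*z^3 - 66*z^2 - 32*z + 96) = (z - 4)*(z + 1)*(z^4 - 8*z^3 + 17*z^2 + 2*z - 24) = (z - 4)*(z + 1)^2*(z^3 - 9*z^2 + 26*z - 24) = (z - 4)^2*(z + 1)^2*(z^2 - 5*z + 6) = (z - 4)^2*(z - 3)*(z + 1)^2*(z - 2)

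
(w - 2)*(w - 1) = w^2 - 3*w + 2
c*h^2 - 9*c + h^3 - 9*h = (c + h)*(h - 3)*(h + 3)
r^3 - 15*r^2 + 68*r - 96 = (r - 8)*(r - 4)*(r - 3)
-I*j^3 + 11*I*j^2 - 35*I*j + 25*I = (j - 5)^2*(-I*j + I)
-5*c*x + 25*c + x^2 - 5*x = (-5*c + x)*(x - 5)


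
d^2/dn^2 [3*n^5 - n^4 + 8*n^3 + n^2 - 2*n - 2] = 60*n^3 - 12*n^2 + 48*n + 2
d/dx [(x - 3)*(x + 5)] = 2*x + 2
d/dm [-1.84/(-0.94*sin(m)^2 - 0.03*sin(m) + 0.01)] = -(3.4592*sin(m) + 0.0552)*cos(m)/(0.94*sin(m)^2 + 0.03*sin(m) - 0.01)^2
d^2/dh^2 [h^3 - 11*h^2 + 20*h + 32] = 6*h - 22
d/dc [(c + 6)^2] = 2*c + 12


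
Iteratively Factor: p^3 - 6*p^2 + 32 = (p + 2)*(p^2 - 8*p + 16) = (p - 4)*(p + 2)*(p - 4)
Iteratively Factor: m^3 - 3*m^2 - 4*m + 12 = (m - 2)*(m^2 - m - 6) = (m - 2)*(m + 2)*(m - 3)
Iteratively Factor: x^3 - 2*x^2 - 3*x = (x + 1)*(x^2 - 3*x) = (x - 3)*(x + 1)*(x)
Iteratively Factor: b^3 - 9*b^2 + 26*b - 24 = (b - 3)*(b^2 - 6*b + 8) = (b - 4)*(b - 3)*(b - 2)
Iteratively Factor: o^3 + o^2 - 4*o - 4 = (o + 1)*(o^2 - 4) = (o + 1)*(o + 2)*(o - 2)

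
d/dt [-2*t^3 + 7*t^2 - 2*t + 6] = -6*t^2 + 14*t - 2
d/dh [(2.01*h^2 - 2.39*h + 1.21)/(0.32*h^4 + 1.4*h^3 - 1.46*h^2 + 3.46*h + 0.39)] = (-1.2864*h^5 - 0.519599999999999*h^4 + 5.1432*h^3 - 1.6168*h^2 + 5.101*h - 5.1187)/(0.1024*h^8 + 0.896*h^7 + 1.0256*h^6 - 1.8736*h^5 + 12.0692*h^4 - 9.0112*h^3 + 10.8328*h^2 + 2.6988*h + 0.1521)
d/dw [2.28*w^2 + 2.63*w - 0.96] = 4.56*w + 2.63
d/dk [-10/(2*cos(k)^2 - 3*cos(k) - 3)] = 10*(3 - 4*cos(k))*sin(k)/(3*cos(k) - cos(2*k) + 2)^2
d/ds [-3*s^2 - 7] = -6*s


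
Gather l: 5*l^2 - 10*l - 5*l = 5*l^2 - 15*l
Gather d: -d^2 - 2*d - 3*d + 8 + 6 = -d^2 - 5*d + 14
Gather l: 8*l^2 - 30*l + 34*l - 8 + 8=8*l^2 + 4*l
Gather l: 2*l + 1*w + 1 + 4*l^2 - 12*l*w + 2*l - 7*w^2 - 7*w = 4*l^2 + l*(4 - 12*w) - 7*w^2 - 6*w + 1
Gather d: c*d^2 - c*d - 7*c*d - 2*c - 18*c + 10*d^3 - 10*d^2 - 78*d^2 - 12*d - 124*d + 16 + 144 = -20*c + 10*d^3 + d^2*(c - 88) + d*(-8*c - 136) + 160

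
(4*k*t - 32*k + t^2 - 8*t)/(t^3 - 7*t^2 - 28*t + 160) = (4*k + t)/(t^2 + t - 20)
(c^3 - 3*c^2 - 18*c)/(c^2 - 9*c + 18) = c*(c + 3)/(c - 3)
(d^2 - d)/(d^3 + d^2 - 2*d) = 1/(d + 2)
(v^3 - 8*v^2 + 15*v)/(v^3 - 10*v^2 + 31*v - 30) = v/(v - 2)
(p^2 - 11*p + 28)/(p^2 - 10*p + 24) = (p - 7)/(p - 6)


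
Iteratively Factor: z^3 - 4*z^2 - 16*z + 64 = (z + 4)*(z^2 - 8*z + 16) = (z - 4)*(z + 4)*(z - 4)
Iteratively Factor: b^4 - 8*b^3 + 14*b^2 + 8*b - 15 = (b + 1)*(b^3 - 9*b^2 + 23*b - 15) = (b - 3)*(b + 1)*(b^2 - 6*b + 5) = (b - 3)*(b - 1)*(b + 1)*(b - 5)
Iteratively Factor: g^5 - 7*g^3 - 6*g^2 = (g)*(g^4 - 7*g^2 - 6*g) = g^2*(g^3 - 7*g - 6) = g^2*(g + 2)*(g^2 - 2*g - 3) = g^2*(g + 1)*(g + 2)*(g - 3)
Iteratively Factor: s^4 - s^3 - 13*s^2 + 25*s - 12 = (s - 3)*(s^3 + 2*s^2 - 7*s + 4) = (s - 3)*(s - 1)*(s^2 + 3*s - 4) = (s - 3)*(s - 1)^2*(s + 4)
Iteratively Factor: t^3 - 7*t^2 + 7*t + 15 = (t - 5)*(t^2 - 2*t - 3) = (t - 5)*(t - 3)*(t + 1)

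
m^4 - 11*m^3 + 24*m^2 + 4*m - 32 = (m - 8)*(m - 2)^2*(m + 1)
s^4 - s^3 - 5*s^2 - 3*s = s*(s - 3)*(s + 1)^2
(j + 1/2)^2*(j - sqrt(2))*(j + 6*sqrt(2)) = j^4 + j^3 + 5*sqrt(2)*j^3 - 47*j^2/4 + 5*sqrt(2)*j^2 - 12*j + 5*sqrt(2)*j/4 - 3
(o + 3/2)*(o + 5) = o^2 + 13*o/2 + 15/2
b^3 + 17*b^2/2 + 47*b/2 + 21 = (b + 2)*(b + 3)*(b + 7/2)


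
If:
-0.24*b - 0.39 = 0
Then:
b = -1.62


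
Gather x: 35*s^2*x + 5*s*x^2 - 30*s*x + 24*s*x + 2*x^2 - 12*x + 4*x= x^2*(5*s + 2) + x*(35*s^2 - 6*s - 8)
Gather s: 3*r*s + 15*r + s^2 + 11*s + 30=15*r + s^2 + s*(3*r + 11) + 30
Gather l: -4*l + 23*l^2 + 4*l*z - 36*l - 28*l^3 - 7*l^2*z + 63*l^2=-28*l^3 + l^2*(86 - 7*z) + l*(4*z - 40)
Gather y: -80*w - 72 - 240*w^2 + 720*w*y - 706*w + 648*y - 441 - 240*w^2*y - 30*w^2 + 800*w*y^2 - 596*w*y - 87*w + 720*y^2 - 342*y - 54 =-270*w^2 - 873*w + y^2*(800*w + 720) + y*(-240*w^2 + 124*w + 306) - 567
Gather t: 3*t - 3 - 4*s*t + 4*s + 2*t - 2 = 4*s + t*(5 - 4*s) - 5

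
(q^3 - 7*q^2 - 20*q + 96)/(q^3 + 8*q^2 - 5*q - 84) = (q - 8)/(q + 7)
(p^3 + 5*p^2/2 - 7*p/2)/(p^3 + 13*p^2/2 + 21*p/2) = (p - 1)/(p + 3)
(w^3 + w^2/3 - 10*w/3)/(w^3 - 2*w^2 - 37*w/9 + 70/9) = 3*w/(3*w - 7)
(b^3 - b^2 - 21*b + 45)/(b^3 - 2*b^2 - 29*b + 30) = (b^2 - 6*b + 9)/(b^2 - 7*b + 6)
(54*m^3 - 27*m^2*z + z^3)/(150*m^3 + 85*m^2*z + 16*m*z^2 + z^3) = (9*m^2 - 6*m*z + z^2)/(25*m^2 + 10*m*z + z^2)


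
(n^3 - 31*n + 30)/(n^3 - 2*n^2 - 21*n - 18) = (-n^3 + 31*n - 30)/(-n^3 + 2*n^2 + 21*n + 18)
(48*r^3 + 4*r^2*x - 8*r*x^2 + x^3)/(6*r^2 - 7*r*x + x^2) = (-8*r^2 - 2*r*x + x^2)/(-r + x)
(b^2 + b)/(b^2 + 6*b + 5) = b/(b + 5)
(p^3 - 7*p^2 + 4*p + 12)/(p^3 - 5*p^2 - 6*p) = (p - 2)/p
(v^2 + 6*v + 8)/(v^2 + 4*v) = (v + 2)/v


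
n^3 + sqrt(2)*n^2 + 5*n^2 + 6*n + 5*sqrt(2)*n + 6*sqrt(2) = (n + 2)*(n + 3)*(n + sqrt(2))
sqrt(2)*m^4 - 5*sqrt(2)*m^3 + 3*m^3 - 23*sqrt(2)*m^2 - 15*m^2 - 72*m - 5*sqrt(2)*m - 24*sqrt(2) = (m - 8)*(m + 3)*(m + sqrt(2))*(sqrt(2)*m + 1)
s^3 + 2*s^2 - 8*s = s*(s - 2)*(s + 4)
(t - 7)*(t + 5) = t^2 - 2*t - 35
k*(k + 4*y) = k^2 + 4*k*y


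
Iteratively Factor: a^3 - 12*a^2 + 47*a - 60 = (a - 4)*(a^2 - 8*a + 15) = (a - 4)*(a - 3)*(a - 5)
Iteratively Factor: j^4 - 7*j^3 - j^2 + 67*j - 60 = (j + 3)*(j^3 - 10*j^2 + 29*j - 20) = (j - 4)*(j + 3)*(j^2 - 6*j + 5) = (j - 5)*(j - 4)*(j + 3)*(j - 1)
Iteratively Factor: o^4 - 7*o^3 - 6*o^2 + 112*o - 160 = (o + 4)*(o^3 - 11*o^2 + 38*o - 40) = (o - 2)*(o + 4)*(o^2 - 9*o + 20) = (o - 5)*(o - 2)*(o + 4)*(o - 4)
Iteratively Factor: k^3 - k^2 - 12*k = (k)*(k^2 - k - 12) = k*(k - 4)*(k + 3)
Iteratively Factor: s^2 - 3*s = (s)*(s - 3)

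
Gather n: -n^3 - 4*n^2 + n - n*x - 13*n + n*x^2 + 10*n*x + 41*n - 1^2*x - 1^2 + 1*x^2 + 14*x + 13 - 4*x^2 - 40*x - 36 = -n^3 - 4*n^2 + n*(x^2 + 9*x + 29) - 3*x^2 - 27*x - 24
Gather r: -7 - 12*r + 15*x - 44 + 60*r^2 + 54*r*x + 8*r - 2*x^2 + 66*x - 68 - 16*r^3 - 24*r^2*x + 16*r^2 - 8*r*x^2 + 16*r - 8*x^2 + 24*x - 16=-16*r^3 + r^2*(76 - 24*x) + r*(-8*x^2 + 54*x + 12) - 10*x^2 + 105*x - 135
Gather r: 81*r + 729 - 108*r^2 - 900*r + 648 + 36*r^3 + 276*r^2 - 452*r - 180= 36*r^3 + 168*r^2 - 1271*r + 1197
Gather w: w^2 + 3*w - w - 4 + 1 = w^2 + 2*w - 3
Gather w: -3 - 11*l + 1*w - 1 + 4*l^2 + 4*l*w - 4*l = 4*l^2 - 15*l + w*(4*l + 1) - 4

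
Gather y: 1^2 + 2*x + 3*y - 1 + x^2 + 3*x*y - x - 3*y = x^2 + 3*x*y + x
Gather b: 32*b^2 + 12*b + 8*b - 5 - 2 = 32*b^2 + 20*b - 7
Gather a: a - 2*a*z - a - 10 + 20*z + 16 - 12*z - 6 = -2*a*z + 8*z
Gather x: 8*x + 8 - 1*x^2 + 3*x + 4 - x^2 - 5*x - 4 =-2*x^2 + 6*x + 8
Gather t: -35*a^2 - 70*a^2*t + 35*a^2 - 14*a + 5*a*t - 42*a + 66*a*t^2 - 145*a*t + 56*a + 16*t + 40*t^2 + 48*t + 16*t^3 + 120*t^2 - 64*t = 16*t^3 + t^2*(66*a + 160) + t*(-70*a^2 - 140*a)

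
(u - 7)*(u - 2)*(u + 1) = u^3 - 8*u^2 + 5*u + 14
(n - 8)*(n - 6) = n^2 - 14*n + 48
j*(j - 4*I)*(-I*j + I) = -I*j^3 - 4*j^2 + I*j^2 + 4*j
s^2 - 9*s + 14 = (s - 7)*(s - 2)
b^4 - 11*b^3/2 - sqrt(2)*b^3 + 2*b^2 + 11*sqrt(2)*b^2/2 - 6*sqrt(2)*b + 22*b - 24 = (b - 4)*(b - 3/2)*(b - 2*sqrt(2))*(b + sqrt(2))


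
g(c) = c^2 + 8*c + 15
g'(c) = 2*c + 8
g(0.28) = 17.32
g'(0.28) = 8.56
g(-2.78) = 0.49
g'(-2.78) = 2.44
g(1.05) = 24.50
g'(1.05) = 10.10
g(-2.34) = 1.76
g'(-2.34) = 3.32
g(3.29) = 52.14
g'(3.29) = 14.58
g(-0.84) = 8.99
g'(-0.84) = 6.32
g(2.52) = 41.51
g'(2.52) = 13.04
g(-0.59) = 10.63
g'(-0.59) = 6.82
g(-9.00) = 24.00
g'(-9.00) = -10.00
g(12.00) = 255.00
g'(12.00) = 32.00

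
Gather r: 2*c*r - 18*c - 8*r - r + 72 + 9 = -18*c + r*(2*c - 9) + 81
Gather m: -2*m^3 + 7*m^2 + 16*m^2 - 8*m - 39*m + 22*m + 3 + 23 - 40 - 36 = -2*m^3 + 23*m^2 - 25*m - 50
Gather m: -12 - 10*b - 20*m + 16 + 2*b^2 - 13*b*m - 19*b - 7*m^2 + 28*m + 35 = 2*b^2 - 29*b - 7*m^2 + m*(8 - 13*b) + 39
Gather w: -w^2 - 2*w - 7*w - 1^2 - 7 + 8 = -w^2 - 9*w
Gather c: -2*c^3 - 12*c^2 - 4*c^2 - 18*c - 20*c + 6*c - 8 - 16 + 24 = -2*c^3 - 16*c^2 - 32*c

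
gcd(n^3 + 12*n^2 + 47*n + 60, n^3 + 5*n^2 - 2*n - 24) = n^2 + 7*n + 12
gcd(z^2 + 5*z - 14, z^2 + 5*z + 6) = 1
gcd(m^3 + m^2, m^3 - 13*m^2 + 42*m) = m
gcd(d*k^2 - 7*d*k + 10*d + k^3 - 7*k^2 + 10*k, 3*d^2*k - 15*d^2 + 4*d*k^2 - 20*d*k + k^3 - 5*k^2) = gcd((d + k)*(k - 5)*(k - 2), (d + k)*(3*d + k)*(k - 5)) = d*k - 5*d + k^2 - 5*k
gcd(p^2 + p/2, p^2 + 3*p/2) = p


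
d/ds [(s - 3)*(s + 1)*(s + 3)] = 3*s^2 + 2*s - 9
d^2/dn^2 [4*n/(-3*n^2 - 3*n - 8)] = 24*(-3*n*(2*n + 1)^2 + (3*n + 1)*(3*n^2 + 3*n + 8))/(3*n^2 + 3*n + 8)^3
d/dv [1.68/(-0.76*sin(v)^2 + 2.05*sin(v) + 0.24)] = (2.5536*sin(v) - 3.444)*cos(v)/(-0.76*sin(v)^2 + 2.05*sin(v) + 0.24)^2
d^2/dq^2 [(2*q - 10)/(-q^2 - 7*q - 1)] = 4*(-(q - 5)*(2*q + 7)^2 + (3*q + 2)*(q^2 + 7*q + 1))/(q^2 + 7*q + 1)^3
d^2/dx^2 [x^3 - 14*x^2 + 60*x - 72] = 6*x - 28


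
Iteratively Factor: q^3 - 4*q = (q)*(q^2 - 4) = q*(q + 2)*(q - 2)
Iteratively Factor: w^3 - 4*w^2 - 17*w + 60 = (w - 5)*(w^2 + w - 12) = (w - 5)*(w + 4)*(w - 3)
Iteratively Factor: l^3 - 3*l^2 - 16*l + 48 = (l - 3)*(l^2 - 16) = (l - 3)*(l + 4)*(l - 4)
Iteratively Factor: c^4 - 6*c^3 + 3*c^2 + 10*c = (c)*(c^3 - 6*c^2 + 3*c + 10) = c*(c - 2)*(c^2 - 4*c - 5) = c*(c - 2)*(c + 1)*(c - 5)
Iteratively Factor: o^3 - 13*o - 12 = (o + 3)*(o^2 - 3*o - 4) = (o - 4)*(o + 3)*(o + 1)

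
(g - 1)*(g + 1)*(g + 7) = g^3 + 7*g^2 - g - 7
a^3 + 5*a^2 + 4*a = a*(a + 1)*(a + 4)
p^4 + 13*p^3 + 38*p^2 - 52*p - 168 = (p - 2)*(p + 2)*(p + 6)*(p + 7)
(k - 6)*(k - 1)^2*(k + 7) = k^4 - k^3 - 43*k^2 + 85*k - 42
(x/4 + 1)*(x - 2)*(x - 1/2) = x^3/4 + 3*x^2/8 - 9*x/4 + 1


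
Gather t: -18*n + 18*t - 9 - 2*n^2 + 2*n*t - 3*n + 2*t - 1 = -2*n^2 - 21*n + t*(2*n + 20) - 10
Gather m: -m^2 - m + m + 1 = 1 - m^2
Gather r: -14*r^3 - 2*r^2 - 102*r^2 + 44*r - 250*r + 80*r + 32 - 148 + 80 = -14*r^3 - 104*r^2 - 126*r - 36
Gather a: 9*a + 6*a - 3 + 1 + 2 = 15*a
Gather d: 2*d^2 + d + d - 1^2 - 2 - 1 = 2*d^2 + 2*d - 4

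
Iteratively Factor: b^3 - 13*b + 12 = (b + 4)*(b^2 - 4*b + 3) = (b - 1)*(b + 4)*(b - 3)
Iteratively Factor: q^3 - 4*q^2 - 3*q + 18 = (q - 3)*(q^2 - q - 6) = (q - 3)^2*(q + 2)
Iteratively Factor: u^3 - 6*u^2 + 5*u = (u)*(u^2 - 6*u + 5) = u*(u - 1)*(u - 5)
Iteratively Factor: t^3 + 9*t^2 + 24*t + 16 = (t + 4)*(t^2 + 5*t + 4) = (t + 1)*(t + 4)*(t + 4)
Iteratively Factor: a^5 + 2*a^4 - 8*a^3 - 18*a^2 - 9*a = (a + 3)*(a^4 - a^3 - 5*a^2 - 3*a) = (a - 3)*(a + 3)*(a^3 + 2*a^2 + a) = a*(a - 3)*(a + 3)*(a^2 + 2*a + 1) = a*(a - 3)*(a + 1)*(a + 3)*(a + 1)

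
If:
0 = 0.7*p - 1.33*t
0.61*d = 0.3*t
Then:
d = 0.491803278688525*t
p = 1.9*t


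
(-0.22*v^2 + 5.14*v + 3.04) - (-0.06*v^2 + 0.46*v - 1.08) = -0.16*v^2 + 4.68*v + 4.12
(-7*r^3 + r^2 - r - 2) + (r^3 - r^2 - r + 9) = -6*r^3 - 2*r + 7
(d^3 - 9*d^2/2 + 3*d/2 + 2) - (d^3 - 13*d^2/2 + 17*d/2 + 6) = 2*d^2 - 7*d - 4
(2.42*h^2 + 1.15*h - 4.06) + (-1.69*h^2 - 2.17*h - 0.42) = 0.73*h^2 - 1.02*h - 4.48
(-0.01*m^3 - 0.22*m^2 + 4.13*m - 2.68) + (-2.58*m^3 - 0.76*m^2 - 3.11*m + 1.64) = -2.59*m^3 - 0.98*m^2 + 1.02*m - 1.04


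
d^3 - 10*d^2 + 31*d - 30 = (d - 5)*(d - 3)*(d - 2)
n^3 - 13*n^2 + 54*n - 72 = (n - 6)*(n - 4)*(n - 3)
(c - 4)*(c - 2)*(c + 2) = c^3 - 4*c^2 - 4*c + 16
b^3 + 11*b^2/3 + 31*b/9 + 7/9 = (b + 1/3)*(b + 1)*(b + 7/3)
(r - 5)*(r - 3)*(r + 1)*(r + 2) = r^4 - 5*r^3 - 7*r^2 + 29*r + 30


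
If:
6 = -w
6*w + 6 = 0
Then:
No Solution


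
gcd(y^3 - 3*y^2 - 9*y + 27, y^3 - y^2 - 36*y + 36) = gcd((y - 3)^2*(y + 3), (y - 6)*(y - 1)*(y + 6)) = 1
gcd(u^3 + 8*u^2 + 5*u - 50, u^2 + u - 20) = u + 5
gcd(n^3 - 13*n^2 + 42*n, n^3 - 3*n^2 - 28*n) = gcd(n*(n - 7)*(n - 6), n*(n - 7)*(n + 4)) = n^2 - 7*n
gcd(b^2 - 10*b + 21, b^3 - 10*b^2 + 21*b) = b^2 - 10*b + 21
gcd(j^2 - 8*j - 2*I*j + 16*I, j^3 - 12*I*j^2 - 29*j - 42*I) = 1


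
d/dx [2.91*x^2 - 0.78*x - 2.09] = 5.82*x - 0.78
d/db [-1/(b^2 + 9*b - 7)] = (2*b + 9)/(b^2 + 9*b - 7)^2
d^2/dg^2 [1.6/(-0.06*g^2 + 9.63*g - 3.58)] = (0.01152*g^2 - 1.84896*g - 1.6*(0.12*g - 9.63)*(0.24*g - 19.26) + 0.68736)/(0.06*g^2 - 9.63*g + 3.58)^3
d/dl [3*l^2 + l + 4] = 6*l + 1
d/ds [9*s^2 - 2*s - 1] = 18*s - 2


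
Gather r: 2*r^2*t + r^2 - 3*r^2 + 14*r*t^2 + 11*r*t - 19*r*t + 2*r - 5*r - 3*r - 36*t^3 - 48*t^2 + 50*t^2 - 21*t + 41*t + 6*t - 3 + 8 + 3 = r^2*(2*t - 2) + r*(14*t^2 - 8*t - 6) - 36*t^3 + 2*t^2 + 26*t + 8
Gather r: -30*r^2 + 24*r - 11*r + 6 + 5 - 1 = -30*r^2 + 13*r + 10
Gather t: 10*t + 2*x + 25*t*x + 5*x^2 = t*(25*x + 10) + 5*x^2 + 2*x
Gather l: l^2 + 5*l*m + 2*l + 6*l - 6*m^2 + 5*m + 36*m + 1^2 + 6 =l^2 + l*(5*m + 8) - 6*m^2 + 41*m + 7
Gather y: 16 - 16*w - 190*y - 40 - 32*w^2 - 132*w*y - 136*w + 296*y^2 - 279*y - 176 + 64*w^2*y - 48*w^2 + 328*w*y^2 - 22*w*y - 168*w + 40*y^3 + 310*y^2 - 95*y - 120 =-80*w^2 - 320*w + 40*y^3 + y^2*(328*w + 606) + y*(64*w^2 - 154*w - 564) - 320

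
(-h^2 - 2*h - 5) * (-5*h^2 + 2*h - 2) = 5*h^4 + 8*h^3 + 23*h^2 - 6*h + 10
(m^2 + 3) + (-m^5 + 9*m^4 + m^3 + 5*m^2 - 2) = -m^5 + 9*m^4 + m^3 + 6*m^2 + 1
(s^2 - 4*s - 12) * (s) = s^3 - 4*s^2 - 12*s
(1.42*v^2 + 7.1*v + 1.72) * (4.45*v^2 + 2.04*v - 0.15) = 6.319*v^4 + 34.4918*v^3 + 21.925*v^2 + 2.4438*v - 0.258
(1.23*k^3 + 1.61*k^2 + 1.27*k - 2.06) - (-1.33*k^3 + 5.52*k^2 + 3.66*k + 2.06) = 2.56*k^3 - 3.91*k^2 - 2.39*k - 4.12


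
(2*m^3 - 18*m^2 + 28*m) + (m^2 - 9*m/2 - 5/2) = 2*m^3 - 17*m^2 + 47*m/2 - 5/2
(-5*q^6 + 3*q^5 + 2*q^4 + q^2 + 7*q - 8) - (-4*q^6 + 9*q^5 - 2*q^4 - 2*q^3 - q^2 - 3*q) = -q^6 - 6*q^5 + 4*q^4 + 2*q^3 + 2*q^2 + 10*q - 8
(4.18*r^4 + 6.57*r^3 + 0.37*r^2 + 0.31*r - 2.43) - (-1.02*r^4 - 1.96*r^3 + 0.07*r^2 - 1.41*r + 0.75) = 5.2*r^4 + 8.53*r^3 + 0.3*r^2 + 1.72*r - 3.18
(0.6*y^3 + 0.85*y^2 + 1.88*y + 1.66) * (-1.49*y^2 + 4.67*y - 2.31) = -0.894*y^5 + 1.5355*y^4 - 0.2177*y^3 + 4.3427*y^2 + 3.4094*y - 3.8346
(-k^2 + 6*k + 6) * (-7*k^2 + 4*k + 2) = 7*k^4 - 46*k^3 - 20*k^2 + 36*k + 12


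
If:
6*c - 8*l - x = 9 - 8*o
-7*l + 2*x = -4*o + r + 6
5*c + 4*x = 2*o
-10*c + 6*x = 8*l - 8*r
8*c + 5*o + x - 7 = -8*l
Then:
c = 80/2007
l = 397/16056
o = 2384/2007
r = -595/1784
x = 364/669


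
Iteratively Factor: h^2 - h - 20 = (h + 4)*(h - 5)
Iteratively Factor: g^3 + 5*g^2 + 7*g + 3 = (g + 3)*(g^2 + 2*g + 1) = (g + 1)*(g + 3)*(g + 1)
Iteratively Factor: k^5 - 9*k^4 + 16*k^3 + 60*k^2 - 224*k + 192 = (k - 2)*(k^4 - 7*k^3 + 2*k^2 + 64*k - 96) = (k - 4)*(k - 2)*(k^3 - 3*k^2 - 10*k + 24) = (k - 4)*(k - 2)^2*(k^2 - k - 12) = (k - 4)^2*(k - 2)^2*(k + 3)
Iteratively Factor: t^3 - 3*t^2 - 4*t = (t)*(t^2 - 3*t - 4) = t*(t + 1)*(t - 4)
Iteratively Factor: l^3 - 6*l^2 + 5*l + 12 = (l - 3)*(l^2 - 3*l - 4) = (l - 4)*(l - 3)*(l + 1)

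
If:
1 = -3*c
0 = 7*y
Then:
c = -1/3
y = 0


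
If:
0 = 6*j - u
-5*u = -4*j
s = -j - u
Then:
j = 0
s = 0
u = 0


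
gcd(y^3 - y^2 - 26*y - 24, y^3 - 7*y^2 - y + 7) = y + 1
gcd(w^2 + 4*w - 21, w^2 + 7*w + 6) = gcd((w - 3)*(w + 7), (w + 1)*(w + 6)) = 1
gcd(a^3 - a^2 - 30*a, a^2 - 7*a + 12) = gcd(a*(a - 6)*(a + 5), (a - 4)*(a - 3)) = 1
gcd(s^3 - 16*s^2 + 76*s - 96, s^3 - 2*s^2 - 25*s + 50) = s - 2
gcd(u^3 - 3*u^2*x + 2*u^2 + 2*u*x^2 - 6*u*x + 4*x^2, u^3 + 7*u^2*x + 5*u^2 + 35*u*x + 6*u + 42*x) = u + 2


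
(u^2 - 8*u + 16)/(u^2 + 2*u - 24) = (u - 4)/(u + 6)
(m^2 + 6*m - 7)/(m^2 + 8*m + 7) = (m - 1)/(m + 1)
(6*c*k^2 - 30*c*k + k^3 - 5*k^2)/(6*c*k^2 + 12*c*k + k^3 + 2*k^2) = (k - 5)/(k + 2)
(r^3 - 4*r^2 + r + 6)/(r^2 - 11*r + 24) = (r^2 - r - 2)/(r - 8)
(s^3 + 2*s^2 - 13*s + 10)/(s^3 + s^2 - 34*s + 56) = (s^2 + 4*s - 5)/(s^2 + 3*s - 28)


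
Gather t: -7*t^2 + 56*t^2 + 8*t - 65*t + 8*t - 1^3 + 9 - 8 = 49*t^2 - 49*t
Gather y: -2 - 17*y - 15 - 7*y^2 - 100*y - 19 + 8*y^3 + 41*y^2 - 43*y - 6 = 8*y^3 + 34*y^2 - 160*y - 42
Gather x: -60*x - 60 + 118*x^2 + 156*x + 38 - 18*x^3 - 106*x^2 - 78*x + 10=-18*x^3 + 12*x^2 + 18*x - 12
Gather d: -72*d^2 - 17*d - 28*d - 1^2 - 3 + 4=-72*d^2 - 45*d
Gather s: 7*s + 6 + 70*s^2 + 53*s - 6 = 70*s^2 + 60*s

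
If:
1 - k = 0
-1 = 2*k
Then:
No Solution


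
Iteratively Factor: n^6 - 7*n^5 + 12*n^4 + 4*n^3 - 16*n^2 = (n)*(n^5 - 7*n^4 + 12*n^3 + 4*n^2 - 16*n) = n*(n - 4)*(n^4 - 3*n^3 + 4*n) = n*(n - 4)*(n - 2)*(n^3 - n^2 - 2*n) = n^2*(n - 4)*(n - 2)*(n^2 - n - 2) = n^2*(n - 4)*(n - 2)*(n + 1)*(n - 2)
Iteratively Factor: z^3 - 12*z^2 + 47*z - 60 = (z - 3)*(z^2 - 9*z + 20) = (z - 4)*(z - 3)*(z - 5)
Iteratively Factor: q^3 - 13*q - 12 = (q + 3)*(q^2 - 3*q - 4) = (q - 4)*(q + 3)*(q + 1)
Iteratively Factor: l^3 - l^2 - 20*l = (l)*(l^2 - l - 20) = l*(l + 4)*(l - 5)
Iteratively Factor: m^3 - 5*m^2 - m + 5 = (m - 1)*(m^2 - 4*m - 5) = (m - 5)*(m - 1)*(m + 1)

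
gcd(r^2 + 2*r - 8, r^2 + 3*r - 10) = r - 2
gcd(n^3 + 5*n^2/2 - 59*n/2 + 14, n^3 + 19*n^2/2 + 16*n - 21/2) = n^2 + 13*n/2 - 7/2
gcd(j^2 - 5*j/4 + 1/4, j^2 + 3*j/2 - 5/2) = j - 1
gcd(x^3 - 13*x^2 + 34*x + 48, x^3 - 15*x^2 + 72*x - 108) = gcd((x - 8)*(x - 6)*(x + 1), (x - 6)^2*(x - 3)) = x - 6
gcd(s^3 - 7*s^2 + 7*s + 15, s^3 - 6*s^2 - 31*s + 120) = s - 3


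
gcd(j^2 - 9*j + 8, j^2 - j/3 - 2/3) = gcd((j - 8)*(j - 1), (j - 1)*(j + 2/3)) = j - 1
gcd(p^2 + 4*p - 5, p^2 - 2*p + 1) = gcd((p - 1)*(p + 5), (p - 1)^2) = p - 1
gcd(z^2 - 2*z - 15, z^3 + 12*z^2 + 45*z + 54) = z + 3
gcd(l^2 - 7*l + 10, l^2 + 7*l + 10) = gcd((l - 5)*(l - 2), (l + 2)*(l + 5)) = 1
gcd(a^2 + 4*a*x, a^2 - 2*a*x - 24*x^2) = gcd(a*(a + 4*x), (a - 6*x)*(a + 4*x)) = a + 4*x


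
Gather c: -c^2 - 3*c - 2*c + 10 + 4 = -c^2 - 5*c + 14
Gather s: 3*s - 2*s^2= -2*s^2 + 3*s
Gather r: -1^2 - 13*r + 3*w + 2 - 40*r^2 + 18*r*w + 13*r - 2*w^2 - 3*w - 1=-40*r^2 + 18*r*w - 2*w^2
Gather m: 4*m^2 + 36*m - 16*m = 4*m^2 + 20*m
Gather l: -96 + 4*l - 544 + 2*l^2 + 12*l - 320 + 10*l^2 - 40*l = 12*l^2 - 24*l - 960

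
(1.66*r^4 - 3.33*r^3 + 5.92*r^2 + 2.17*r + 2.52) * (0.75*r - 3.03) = 1.245*r^5 - 7.5273*r^4 + 14.5299*r^3 - 16.3101*r^2 - 4.6851*r - 7.6356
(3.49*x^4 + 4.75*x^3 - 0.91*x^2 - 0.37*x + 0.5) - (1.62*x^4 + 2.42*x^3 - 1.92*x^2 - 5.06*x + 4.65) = 1.87*x^4 + 2.33*x^3 + 1.01*x^2 + 4.69*x - 4.15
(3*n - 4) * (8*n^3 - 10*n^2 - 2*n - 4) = 24*n^4 - 62*n^3 + 34*n^2 - 4*n + 16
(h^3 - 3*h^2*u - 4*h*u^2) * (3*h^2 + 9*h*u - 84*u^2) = 3*h^5 - 123*h^3*u^2 + 216*h^2*u^3 + 336*h*u^4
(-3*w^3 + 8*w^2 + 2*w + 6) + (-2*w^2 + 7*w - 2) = -3*w^3 + 6*w^2 + 9*w + 4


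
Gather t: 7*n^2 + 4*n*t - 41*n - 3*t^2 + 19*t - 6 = 7*n^2 - 41*n - 3*t^2 + t*(4*n + 19) - 6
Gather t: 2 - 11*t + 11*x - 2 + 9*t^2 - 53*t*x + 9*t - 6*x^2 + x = 9*t^2 + t*(-53*x - 2) - 6*x^2 + 12*x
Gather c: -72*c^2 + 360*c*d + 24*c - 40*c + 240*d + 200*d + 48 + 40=-72*c^2 + c*(360*d - 16) + 440*d + 88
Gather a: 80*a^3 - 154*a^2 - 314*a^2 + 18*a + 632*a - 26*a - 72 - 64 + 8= 80*a^3 - 468*a^2 + 624*a - 128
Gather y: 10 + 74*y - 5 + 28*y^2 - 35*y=28*y^2 + 39*y + 5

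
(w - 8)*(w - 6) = w^2 - 14*w + 48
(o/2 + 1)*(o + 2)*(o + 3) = o^3/2 + 7*o^2/2 + 8*o + 6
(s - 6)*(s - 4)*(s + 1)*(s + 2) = s^4 - 7*s^3 - 4*s^2 + 52*s + 48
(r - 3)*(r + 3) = r^2 - 9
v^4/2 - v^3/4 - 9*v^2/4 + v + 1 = (v/2 + 1)*(v - 2)*(v - 1)*(v + 1/2)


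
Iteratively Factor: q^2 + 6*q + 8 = (q + 4)*(q + 2)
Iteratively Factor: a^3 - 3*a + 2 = (a - 1)*(a^2 + a - 2) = (a - 1)*(a + 2)*(a - 1)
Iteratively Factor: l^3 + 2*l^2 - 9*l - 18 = (l - 3)*(l^2 + 5*l + 6) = (l - 3)*(l + 3)*(l + 2)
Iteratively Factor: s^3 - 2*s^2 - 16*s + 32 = (s - 2)*(s^2 - 16) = (s - 2)*(s + 4)*(s - 4)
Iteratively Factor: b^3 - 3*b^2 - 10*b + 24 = (b - 4)*(b^2 + b - 6) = (b - 4)*(b + 3)*(b - 2)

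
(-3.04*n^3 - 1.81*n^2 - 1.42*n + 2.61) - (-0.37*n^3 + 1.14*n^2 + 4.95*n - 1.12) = -2.67*n^3 - 2.95*n^2 - 6.37*n + 3.73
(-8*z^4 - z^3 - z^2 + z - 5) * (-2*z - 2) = 16*z^5 + 18*z^4 + 4*z^3 + 8*z + 10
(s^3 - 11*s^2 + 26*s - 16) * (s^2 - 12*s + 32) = s^5 - 23*s^4 + 190*s^3 - 680*s^2 + 1024*s - 512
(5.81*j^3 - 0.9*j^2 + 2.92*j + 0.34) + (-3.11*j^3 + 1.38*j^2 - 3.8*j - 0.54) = 2.7*j^3 + 0.48*j^2 - 0.88*j - 0.2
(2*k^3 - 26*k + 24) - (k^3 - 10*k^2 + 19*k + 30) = k^3 + 10*k^2 - 45*k - 6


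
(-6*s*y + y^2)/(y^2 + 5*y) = (-6*s + y)/(y + 5)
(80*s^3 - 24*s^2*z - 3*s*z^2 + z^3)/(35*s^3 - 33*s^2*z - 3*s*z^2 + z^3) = (16*s^2 - 8*s*z + z^2)/(7*s^2 - 8*s*z + z^2)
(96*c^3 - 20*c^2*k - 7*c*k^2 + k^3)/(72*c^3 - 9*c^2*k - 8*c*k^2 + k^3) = (4*c + k)/(3*c + k)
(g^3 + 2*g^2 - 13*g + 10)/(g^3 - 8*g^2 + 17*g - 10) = (g + 5)/(g - 5)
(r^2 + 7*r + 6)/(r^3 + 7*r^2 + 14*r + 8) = (r + 6)/(r^2 + 6*r + 8)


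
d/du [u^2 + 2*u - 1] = 2*u + 2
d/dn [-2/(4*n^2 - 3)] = 16*n/(4*n^2 - 3)^2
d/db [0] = 0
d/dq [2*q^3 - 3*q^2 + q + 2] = 6*q^2 - 6*q + 1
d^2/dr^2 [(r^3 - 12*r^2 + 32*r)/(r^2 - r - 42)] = 42*(3*r^3 - 66*r^2 + 444*r - 1072)/(r^6 - 3*r^5 - 123*r^4 + 251*r^3 + 5166*r^2 - 5292*r - 74088)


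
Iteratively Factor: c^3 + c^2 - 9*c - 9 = (c + 3)*(c^2 - 2*c - 3) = (c - 3)*(c + 3)*(c + 1)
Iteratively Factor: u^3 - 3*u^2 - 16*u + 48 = (u - 3)*(u^2 - 16) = (u - 4)*(u - 3)*(u + 4)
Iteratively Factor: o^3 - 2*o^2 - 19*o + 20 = (o + 4)*(o^2 - 6*o + 5) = (o - 5)*(o + 4)*(o - 1)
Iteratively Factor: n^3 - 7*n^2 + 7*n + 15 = (n - 5)*(n^2 - 2*n - 3) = (n - 5)*(n + 1)*(n - 3)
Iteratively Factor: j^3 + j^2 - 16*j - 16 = (j + 4)*(j^2 - 3*j - 4) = (j - 4)*(j + 4)*(j + 1)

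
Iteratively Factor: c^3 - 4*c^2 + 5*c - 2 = (c - 1)*(c^2 - 3*c + 2) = (c - 1)^2*(c - 2)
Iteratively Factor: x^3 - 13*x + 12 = (x + 4)*(x^2 - 4*x + 3) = (x - 1)*(x + 4)*(x - 3)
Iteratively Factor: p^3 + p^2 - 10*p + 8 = (p + 4)*(p^2 - 3*p + 2) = (p - 2)*(p + 4)*(p - 1)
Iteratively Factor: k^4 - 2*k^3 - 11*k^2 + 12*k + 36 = (k + 2)*(k^3 - 4*k^2 - 3*k + 18) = (k - 3)*(k + 2)*(k^2 - k - 6) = (k - 3)^2*(k + 2)*(k + 2)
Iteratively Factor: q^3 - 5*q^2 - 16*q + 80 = (q + 4)*(q^2 - 9*q + 20) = (q - 5)*(q + 4)*(q - 4)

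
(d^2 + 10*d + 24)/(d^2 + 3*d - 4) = (d + 6)/(d - 1)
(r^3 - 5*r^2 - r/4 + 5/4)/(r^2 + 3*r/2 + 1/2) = (2*r^2 - 11*r + 5)/(2*(r + 1))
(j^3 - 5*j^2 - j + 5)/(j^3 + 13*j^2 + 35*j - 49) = (j^2 - 4*j - 5)/(j^2 + 14*j + 49)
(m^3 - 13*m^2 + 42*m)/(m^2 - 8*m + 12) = m*(m - 7)/(m - 2)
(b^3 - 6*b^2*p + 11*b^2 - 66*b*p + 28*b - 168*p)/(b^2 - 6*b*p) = b + 11 + 28/b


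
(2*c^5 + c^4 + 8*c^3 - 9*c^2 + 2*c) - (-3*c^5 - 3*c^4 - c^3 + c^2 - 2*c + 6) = 5*c^5 + 4*c^4 + 9*c^3 - 10*c^2 + 4*c - 6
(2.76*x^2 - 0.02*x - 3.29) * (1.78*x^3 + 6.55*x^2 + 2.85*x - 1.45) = 4.9128*x^5 + 18.0424*x^4 + 1.8788*x^3 - 25.6085*x^2 - 9.3475*x + 4.7705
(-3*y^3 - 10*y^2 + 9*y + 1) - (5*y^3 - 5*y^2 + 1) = -8*y^3 - 5*y^2 + 9*y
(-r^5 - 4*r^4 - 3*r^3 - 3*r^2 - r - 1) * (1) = -r^5 - 4*r^4 - 3*r^3 - 3*r^2 - r - 1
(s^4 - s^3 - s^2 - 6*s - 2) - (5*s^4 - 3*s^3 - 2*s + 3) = -4*s^4 + 2*s^3 - s^2 - 4*s - 5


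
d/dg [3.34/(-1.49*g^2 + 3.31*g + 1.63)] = (9.9532*g - 11.0554)/(-1.49*g^2 + 3.31*g + 1.63)^2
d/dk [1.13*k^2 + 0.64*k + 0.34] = 2.26*k + 0.64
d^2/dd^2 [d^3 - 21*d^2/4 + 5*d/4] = 6*d - 21/2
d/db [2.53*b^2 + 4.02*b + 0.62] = 5.06*b + 4.02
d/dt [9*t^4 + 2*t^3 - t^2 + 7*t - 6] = 36*t^3 + 6*t^2 - 2*t + 7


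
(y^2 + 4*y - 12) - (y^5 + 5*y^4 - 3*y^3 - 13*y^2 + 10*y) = -y^5 - 5*y^4 + 3*y^3 + 14*y^2 - 6*y - 12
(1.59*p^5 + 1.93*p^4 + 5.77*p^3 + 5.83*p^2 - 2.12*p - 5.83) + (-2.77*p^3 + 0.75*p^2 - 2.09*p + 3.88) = 1.59*p^5 + 1.93*p^4 + 3.0*p^3 + 6.58*p^2 - 4.21*p - 1.95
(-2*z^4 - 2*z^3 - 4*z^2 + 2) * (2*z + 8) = -4*z^5 - 20*z^4 - 24*z^3 - 32*z^2 + 4*z + 16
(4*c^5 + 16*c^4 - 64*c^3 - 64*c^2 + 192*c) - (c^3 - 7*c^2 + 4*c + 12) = 4*c^5 + 16*c^4 - 65*c^3 - 57*c^2 + 188*c - 12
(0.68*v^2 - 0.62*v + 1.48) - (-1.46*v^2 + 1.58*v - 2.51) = 2.14*v^2 - 2.2*v + 3.99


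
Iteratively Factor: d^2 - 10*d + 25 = (d - 5)*(d - 5)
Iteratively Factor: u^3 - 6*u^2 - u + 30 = (u - 5)*(u^2 - u - 6) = (u - 5)*(u + 2)*(u - 3)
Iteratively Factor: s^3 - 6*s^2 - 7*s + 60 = (s - 4)*(s^2 - 2*s - 15) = (s - 5)*(s - 4)*(s + 3)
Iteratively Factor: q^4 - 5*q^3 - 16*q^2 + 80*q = (q)*(q^3 - 5*q^2 - 16*q + 80) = q*(q + 4)*(q^2 - 9*q + 20) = q*(q - 5)*(q + 4)*(q - 4)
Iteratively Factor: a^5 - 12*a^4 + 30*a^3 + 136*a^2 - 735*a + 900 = (a - 3)*(a^4 - 9*a^3 + 3*a^2 + 145*a - 300) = (a - 5)*(a - 3)*(a^3 - 4*a^2 - 17*a + 60) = (a - 5)*(a - 3)*(a + 4)*(a^2 - 8*a + 15) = (a - 5)*(a - 3)^2*(a + 4)*(a - 5)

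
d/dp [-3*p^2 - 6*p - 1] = -6*p - 6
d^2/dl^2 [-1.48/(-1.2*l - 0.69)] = 4.2624/(1.2*l + 0.69)^3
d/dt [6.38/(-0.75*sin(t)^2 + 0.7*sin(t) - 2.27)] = (9.57*sin(t) - 4.466)*cos(t)/(0.75*sin(t)^2 - 0.7*sin(t) + 2.27)^2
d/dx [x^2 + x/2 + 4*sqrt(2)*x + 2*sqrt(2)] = 2*x + 1/2 + 4*sqrt(2)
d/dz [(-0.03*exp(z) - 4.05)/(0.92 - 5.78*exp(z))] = -23.4366*exp(z)/(5.78*exp(z) - 0.92)^2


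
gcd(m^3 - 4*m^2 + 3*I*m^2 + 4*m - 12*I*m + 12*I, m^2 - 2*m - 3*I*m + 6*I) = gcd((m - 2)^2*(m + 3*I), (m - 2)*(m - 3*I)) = m - 2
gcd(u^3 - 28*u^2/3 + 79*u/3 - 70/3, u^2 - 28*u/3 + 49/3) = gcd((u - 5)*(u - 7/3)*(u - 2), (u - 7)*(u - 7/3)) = u - 7/3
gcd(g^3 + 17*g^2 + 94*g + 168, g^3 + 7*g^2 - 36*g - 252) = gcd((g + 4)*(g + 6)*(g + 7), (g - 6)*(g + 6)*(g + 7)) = g^2 + 13*g + 42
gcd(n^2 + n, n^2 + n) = n^2 + n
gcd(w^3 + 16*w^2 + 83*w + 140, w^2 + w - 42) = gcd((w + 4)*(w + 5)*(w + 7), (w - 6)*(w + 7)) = w + 7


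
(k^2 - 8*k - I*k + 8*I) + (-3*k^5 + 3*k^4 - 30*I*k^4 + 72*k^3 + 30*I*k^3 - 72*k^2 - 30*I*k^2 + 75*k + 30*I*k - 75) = -3*k^5 + 3*k^4 - 30*I*k^4 + 72*k^3 + 30*I*k^3 - 71*k^2 - 30*I*k^2 + 67*k + 29*I*k - 75 + 8*I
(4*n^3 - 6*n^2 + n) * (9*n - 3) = 36*n^4 - 66*n^3 + 27*n^2 - 3*n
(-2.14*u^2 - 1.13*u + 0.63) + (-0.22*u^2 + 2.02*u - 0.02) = -2.36*u^2 + 0.89*u + 0.61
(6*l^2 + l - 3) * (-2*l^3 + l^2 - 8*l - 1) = -12*l^5 + 4*l^4 - 41*l^3 - 17*l^2 + 23*l + 3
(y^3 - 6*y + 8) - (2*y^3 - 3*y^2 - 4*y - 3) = -y^3 + 3*y^2 - 2*y + 11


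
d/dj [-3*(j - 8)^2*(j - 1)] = 3*(10 - 3*j)*(j - 8)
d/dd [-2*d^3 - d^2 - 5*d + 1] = -6*d^2 - 2*d - 5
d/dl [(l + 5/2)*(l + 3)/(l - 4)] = (l^2 - 8*l - 59/2)/(l^2 - 8*l + 16)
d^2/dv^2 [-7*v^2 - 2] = -14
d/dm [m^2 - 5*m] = 2*m - 5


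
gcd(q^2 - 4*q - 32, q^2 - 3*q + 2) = 1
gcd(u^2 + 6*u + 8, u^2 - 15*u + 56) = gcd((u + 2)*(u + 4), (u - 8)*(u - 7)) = 1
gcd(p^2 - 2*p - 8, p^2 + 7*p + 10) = p + 2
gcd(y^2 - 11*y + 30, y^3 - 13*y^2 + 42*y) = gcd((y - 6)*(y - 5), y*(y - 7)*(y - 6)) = y - 6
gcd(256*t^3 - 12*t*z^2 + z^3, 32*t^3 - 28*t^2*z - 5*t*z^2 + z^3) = -32*t^2 - 4*t*z + z^2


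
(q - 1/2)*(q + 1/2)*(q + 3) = q^3 + 3*q^2 - q/4 - 3/4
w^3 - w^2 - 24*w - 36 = (w - 6)*(w + 2)*(w + 3)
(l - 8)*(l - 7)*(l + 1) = l^3 - 14*l^2 + 41*l + 56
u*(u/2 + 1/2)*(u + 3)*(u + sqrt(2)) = u^4/2 + sqrt(2)*u^3/2 + 2*u^3 + 3*u^2/2 + 2*sqrt(2)*u^2 + 3*sqrt(2)*u/2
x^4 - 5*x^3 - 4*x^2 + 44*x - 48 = (x - 4)*(x - 2)^2*(x + 3)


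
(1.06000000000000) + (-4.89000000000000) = -3.83000000000000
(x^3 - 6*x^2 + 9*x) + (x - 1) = x^3 - 6*x^2 + 10*x - 1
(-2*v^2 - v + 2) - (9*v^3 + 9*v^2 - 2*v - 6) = -9*v^3 - 11*v^2 + v + 8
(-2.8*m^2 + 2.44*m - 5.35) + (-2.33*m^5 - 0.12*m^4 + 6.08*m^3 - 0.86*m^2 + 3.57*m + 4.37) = -2.33*m^5 - 0.12*m^4 + 6.08*m^3 - 3.66*m^2 + 6.01*m - 0.98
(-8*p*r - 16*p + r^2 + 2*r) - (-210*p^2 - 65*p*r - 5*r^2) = 210*p^2 + 57*p*r - 16*p + 6*r^2 + 2*r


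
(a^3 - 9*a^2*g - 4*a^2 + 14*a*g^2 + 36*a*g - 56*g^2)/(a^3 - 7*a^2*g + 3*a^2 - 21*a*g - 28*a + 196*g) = (a - 2*g)/(a + 7)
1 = 1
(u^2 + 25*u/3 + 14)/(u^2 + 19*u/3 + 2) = (3*u + 7)/(3*u + 1)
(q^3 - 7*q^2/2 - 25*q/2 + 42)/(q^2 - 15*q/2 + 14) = (2*q^2 + q - 21)/(2*q - 7)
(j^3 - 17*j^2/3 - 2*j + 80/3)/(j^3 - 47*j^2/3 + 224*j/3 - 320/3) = (j + 2)/(j - 8)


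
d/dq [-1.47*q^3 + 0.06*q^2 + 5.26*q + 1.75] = -4.41*q^2 + 0.12*q + 5.26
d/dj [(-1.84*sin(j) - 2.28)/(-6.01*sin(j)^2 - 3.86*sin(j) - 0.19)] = (-27.4056*sin(j) + 5.5292*cos(2*j) - 13.9804)*cos(j)/(6.01*sin(j)^2 + 3.86*sin(j) + 0.19)^2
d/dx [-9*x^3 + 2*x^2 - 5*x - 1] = -27*x^2 + 4*x - 5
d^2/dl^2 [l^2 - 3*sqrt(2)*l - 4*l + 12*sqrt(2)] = 2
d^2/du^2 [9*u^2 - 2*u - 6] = 18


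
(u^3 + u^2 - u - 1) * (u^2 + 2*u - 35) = u^5 + 3*u^4 - 34*u^3 - 38*u^2 + 33*u + 35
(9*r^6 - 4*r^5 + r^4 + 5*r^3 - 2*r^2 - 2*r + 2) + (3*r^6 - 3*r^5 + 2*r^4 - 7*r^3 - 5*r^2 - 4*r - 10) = 12*r^6 - 7*r^5 + 3*r^4 - 2*r^3 - 7*r^2 - 6*r - 8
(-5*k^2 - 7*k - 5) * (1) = -5*k^2 - 7*k - 5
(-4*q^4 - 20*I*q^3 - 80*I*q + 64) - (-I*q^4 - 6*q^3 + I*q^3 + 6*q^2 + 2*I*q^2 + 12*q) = -4*q^4 + I*q^4 + 6*q^3 - 21*I*q^3 - 6*q^2 - 2*I*q^2 - 12*q - 80*I*q + 64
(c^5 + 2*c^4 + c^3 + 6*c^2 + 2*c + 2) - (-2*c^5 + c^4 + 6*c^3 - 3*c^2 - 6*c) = 3*c^5 + c^4 - 5*c^3 + 9*c^2 + 8*c + 2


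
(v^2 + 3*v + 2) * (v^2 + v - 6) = v^4 + 4*v^3 - v^2 - 16*v - 12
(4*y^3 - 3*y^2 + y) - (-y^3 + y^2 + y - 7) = 5*y^3 - 4*y^2 + 7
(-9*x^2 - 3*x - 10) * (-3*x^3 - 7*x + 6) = 27*x^5 + 9*x^4 + 93*x^3 - 33*x^2 + 52*x - 60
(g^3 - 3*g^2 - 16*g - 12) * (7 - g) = -g^4 + 10*g^3 - 5*g^2 - 100*g - 84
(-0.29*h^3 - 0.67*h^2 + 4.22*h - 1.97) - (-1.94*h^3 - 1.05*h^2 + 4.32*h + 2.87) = 1.65*h^3 + 0.38*h^2 - 0.100000000000001*h - 4.84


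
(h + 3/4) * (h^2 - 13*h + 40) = h^3 - 49*h^2/4 + 121*h/4 + 30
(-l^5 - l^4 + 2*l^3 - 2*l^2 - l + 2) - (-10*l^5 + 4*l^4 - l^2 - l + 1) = 9*l^5 - 5*l^4 + 2*l^3 - l^2 + 1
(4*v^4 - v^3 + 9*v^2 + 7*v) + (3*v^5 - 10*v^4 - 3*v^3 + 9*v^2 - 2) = 3*v^5 - 6*v^4 - 4*v^3 + 18*v^2 + 7*v - 2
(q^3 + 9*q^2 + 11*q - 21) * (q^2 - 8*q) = q^5 + q^4 - 61*q^3 - 109*q^2 + 168*q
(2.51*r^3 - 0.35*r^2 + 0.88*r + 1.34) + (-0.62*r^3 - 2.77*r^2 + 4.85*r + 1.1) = 1.89*r^3 - 3.12*r^2 + 5.73*r + 2.44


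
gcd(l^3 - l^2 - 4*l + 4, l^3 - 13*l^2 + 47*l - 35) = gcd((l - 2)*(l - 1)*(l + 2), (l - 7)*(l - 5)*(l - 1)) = l - 1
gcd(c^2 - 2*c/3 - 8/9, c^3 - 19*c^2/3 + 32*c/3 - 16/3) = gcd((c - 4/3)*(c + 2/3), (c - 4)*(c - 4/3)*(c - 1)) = c - 4/3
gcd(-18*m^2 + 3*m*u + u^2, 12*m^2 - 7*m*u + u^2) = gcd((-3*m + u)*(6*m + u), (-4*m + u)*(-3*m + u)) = -3*m + u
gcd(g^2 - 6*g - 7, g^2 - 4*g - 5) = g + 1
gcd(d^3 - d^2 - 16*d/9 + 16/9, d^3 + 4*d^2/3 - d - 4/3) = d^2 + d/3 - 4/3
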